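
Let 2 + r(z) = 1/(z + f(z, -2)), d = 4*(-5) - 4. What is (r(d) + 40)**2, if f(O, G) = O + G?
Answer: 3606201/2500 ≈ 1442.5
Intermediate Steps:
f(O, G) = G + O
d = -24 (d = -20 - 4 = -24)
r(z) = -2 + 1/(-2 + 2*z) (r(z) = -2 + 1/(z + (-2 + z)) = -2 + 1/(-2 + 2*z))
(r(d) + 40)**2 = ((5 - 4*(-24))/(2*(-1 - 24)) + 40)**2 = ((1/2)*(5 + 96)/(-25) + 40)**2 = ((1/2)*(-1/25)*101 + 40)**2 = (-101/50 + 40)**2 = (1899/50)**2 = 3606201/2500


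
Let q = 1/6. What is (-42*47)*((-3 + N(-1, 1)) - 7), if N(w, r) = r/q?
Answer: 7896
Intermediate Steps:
q = 1/6 ≈ 0.16667
N(w, r) = 6*r (N(w, r) = r/(1/6) = r*6 = 6*r)
(-42*47)*((-3 + N(-1, 1)) - 7) = (-42*47)*((-3 + 6*1) - 7) = -1974*((-3 + 6) - 7) = -1974*(3 - 7) = -1974*(-4) = 7896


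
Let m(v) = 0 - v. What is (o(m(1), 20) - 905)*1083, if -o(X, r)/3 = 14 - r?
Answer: -960621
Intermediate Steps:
m(v) = -v
o(X, r) = -42 + 3*r (o(X, r) = -3*(14 - r) = -42 + 3*r)
(o(m(1), 20) - 905)*1083 = ((-42 + 3*20) - 905)*1083 = ((-42 + 60) - 905)*1083 = (18 - 905)*1083 = -887*1083 = -960621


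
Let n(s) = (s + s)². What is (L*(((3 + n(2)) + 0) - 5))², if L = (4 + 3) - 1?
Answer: 7056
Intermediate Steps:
n(s) = 4*s² (n(s) = (2*s)² = 4*s²)
L = 6 (L = 7 - 1 = 6)
(L*(((3 + n(2)) + 0) - 5))² = (6*(((3 + 4*2²) + 0) - 5))² = (6*(((3 + 4*4) + 0) - 5))² = (6*(((3 + 16) + 0) - 5))² = (6*((19 + 0) - 5))² = (6*(19 - 5))² = (6*14)² = 84² = 7056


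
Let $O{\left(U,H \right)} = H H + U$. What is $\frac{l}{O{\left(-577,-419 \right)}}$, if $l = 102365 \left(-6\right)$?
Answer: $- \frac{102365}{29164} \approx -3.51$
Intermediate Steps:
$O{\left(U,H \right)} = U + H^{2}$ ($O{\left(U,H \right)} = H^{2} + U = U + H^{2}$)
$l = -614190$
$\frac{l}{O{\left(-577,-419 \right)}} = - \frac{614190}{-577 + \left(-419\right)^{2}} = - \frac{614190}{-577 + 175561} = - \frac{614190}{174984} = \left(-614190\right) \frac{1}{174984} = - \frac{102365}{29164}$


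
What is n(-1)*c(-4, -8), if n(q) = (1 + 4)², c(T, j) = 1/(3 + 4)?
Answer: 25/7 ≈ 3.5714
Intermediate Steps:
c(T, j) = ⅐ (c(T, j) = 1/7 = ⅐)
n(q) = 25 (n(q) = 5² = 25)
n(-1)*c(-4, -8) = 25*(⅐) = 25/7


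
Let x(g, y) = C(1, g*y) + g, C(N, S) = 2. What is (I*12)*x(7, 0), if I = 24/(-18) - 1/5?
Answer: -828/5 ≈ -165.60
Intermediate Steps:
x(g, y) = 2 + g
I = -23/15 (I = 24*(-1/18) - 1*⅕ = -4/3 - ⅕ = -23/15 ≈ -1.5333)
(I*12)*x(7, 0) = (-23/15*12)*(2 + 7) = -92/5*9 = -828/5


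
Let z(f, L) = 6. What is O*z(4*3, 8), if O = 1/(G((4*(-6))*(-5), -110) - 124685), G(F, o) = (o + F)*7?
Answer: -6/124615 ≈ -4.8148e-5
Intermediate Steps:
G(F, o) = 7*F + 7*o (G(F, o) = (F + o)*7 = 7*F + 7*o)
O = -1/124615 (O = 1/((7*((4*(-6))*(-5)) + 7*(-110)) - 124685) = 1/((7*(-24*(-5)) - 770) - 124685) = 1/((7*120 - 770) - 124685) = 1/((840 - 770) - 124685) = 1/(70 - 124685) = 1/(-124615) = -1/124615 ≈ -8.0247e-6)
O*z(4*3, 8) = -1/124615*6 = -6/124615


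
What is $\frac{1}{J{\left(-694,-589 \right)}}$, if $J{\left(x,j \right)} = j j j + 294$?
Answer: $- \frac{1}{204336175} \approx -4.8939 \cdot 10^{-9}$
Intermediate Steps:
$J{\left(x,j \right)} = 294 + j^{3}$ ($J{\left(x,j \right)} = j^{2} j + 294 = j^{3} + 294 = 294 + j^{3}$)
$\frac{1}{J{\left(-694,-589 \right)}} = \frac{1}{294 + \left(-589\right)^{3}} = \frac{1}{294 - 204336469} = \frac{1}{-204336175} = - \frac{1}{204336175}$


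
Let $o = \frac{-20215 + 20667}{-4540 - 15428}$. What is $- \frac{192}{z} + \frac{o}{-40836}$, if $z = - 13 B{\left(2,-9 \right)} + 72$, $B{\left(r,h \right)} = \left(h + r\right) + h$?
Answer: $- \frac{4892475533}{7134865920} \approx -0.68571$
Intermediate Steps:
$B{\left(r,h \right)} = r + 2 h$
$z = 280$ ($z = - 13 \left(2 + 2 \left(-9\right)\right) + 72 = - 13 \left(2 - 18\right) + 72 = \left(-13\right) \left(-16\right) + 72 = 208 + 72 = 280$)
$o = - \frac{113}{4992}$ ($o = \frac{452}{-19968} = 452 \left(- \frac{1}{19968}\right) = - \frac{113}{4992} \approx -0.022636$)
$- \frac{192}{z} + \frac{o}{-40836} = - \frac{192}{280} - \frac{113}{4992 \left(-40836\right)} = \left(-192\right) \frac{1}{280} - - \frac{113}{203853312} = - \frac{24}{35} + \frac{113}{203853312} = - \frac{4892475533}{7134865920}$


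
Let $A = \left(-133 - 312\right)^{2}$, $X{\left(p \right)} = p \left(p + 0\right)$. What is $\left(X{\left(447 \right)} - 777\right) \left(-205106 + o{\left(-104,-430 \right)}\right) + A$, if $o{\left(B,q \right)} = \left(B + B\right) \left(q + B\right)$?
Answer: $-18715577063$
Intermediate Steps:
$o{\left(B,q \right)} = 2 B \left(B + q\right)$
$X{\left(p \right)} = p^{2}$ ($X{\left(p \right)} = p p = p^{2}$)
$A = 198025$ ($A = \left(-445\right)^{2} = 198025$)
$\left(X{\left(447 \right)} - 777\right) \left(-205106 + o{\left(-104,-430 \right)}\right) + A = \left(447^{2} - 777\right) \left(-205106 + 2 \left(-104\right) \left(-104 - 430\right)\right) + 198025 = \left(199809 - 777\right) \left(-205106 + 2 \left(-104\right) \left(-534\right)\right) + 198025 = 199032 \left(-205106 + 111072\right) + 198025 = 199032 \left(-94034\right) + 198025 = -18715775088 + 198025 = -18715577063$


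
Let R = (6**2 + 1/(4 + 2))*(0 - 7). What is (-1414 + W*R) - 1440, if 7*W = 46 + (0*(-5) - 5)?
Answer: -26021/6 ≈ -4336.8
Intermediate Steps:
R = -1519/6 (R = (36 + 1/6)*(-7) = (217/6)*(-7) = -1519/6 ≈ -253.17)
W = 41/7 (W = (46 + (0*(-5) - 5))/7 = (46 + (0 - 5))/7 = (46 - 5)/7 = (1/7)*41 = 41/7 ≈ 5.8571)
(-1414 + W*R) - 1440 = (-1414 + (41/7)*(-1519/6)) - 1440 = (-1414 - 8897/6) - 1440 = -17381/6 - 1440 = -26021/6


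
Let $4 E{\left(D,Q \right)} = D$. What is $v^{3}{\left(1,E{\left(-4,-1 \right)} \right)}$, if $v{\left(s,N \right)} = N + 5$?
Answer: $64$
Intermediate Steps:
$E{\left(D,Q \right)} = \frac{D}{4}$
$v{\left(s,N \right)} = 5 + N$
$v^{3}{\left(1,E{\left(-4,-1 \right)} \right)} = \left(5 + \frac{1}{4} \left(-4\right)\right)^{3} = \left(5 - 1\right)^{3} = 4^{3} = 64$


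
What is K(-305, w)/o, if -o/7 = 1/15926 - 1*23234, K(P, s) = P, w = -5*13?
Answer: -4857430/2590172781 ≈ -0.0018753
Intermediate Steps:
w = -65
o = 2590172781/15926 (o = -7*(1/15926 - 1*23234) = -7*(1/15926 - 23234) = -7*(-370024683/15926) = 2590172781/15926 ≈ 1.6264e+5)
K(-305, w)/o = -305/2590172781/15926 = -305*15926/2590172781 = -4857430/2590172781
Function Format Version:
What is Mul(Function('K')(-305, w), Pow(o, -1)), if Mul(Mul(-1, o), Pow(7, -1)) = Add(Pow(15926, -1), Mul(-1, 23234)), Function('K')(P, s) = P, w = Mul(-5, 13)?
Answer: Rational(-4857430, 2590172781) ≈ -0.0018753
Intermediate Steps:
w = -65
o = Rational(2590172781, 15926) (o = Mul(-7, Add(Pow(15926, -1), Mul(-1, 23234))) = Mul(-7, Add(Rational(1, 15926), -23234)) = Mul(-7, Rational(-370024683, 15926)) = Rational(2590172781, 15926) ≈ 1.6264e+5)
Mul(Function('K')(-305, w), Pow(o, -1)) = Mul(-305, Pow(Rational(2590172781, 15926), -1)) = Mul(-305, Rational(15926, 2590172781)) = Rational(-4857430, 2590172781)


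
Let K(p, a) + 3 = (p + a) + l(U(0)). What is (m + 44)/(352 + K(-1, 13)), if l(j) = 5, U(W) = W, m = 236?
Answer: 140/183 ≈ 0.76503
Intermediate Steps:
K(p, a) = 2 + a + p (K(p, a) = -3 + ((p + a) + 5) = -3 + ((a + p) + 5) = -3 + (5 + a + p) = 2 + a + p)
(m + 44)/(352 + K(-1, 13)) = (236 + 44)/(352 + (2 + 13 - 1)) = 280/(352 + 14) = 280/366 = 280*(1/366) = 140/183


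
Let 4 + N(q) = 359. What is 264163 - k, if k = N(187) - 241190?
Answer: 504998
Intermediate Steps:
N(q) = 355 (N(q) = -4 + 359 = 355)
k = -240835 (k = 355 - 241190 = -240835)
264163 - k = 264163 - 1*(-240835) = 264163 + 240835 = 504998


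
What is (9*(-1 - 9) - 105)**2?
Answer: 38025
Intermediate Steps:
(9*(-1 - 9) - 105)**2 = (9*(-10) - 105)**2 = (-90 - 105)**2 = (-195)**2 = 38025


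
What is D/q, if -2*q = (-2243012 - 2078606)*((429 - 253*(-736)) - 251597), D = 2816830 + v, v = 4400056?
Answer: -3608443/70183076320 ≈ -5.1415e-5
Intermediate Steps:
D = 7216886 (D = 2816830 + 4400056 = 7216886)
q = -140366152640 (q = -(-2243012 - 2078606)*((429 - 253*(-736)) - 251597)/2 = -(-2160809)*((429 + 186208) - 251597) = -(-2160809)*(186637 - 251597) = -(-2160809)*(-64960) = -½*280732305280 = -140366152640)
D/q = 7216886/(-140366152640) = 7216886*(-1/140366152640) = -3608443/70183076320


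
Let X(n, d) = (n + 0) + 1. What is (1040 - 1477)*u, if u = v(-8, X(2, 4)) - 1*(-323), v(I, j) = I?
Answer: -137655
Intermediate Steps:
X(n, d) = 1 + n (X(n, d) = n + 1 = 1 + n)
u = 315 (u = -8 - 1*(-323) = -8 + 323 = 315)
(1040 - 1477)*u = (1040 - 1477)*315 = -437*315 = -137655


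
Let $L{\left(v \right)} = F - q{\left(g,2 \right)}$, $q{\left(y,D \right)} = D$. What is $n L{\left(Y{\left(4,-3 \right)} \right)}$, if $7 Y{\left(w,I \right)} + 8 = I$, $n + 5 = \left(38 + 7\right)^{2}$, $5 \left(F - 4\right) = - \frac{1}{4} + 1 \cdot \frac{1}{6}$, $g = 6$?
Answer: $\frac{12019}{3} \approx 4006.3$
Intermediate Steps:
$F = \frac{239}{60}$ ($F = 4 + \frac{- \frac{1}{4} + 1 \cdot \frac{1}{6}}{5} = 4 + \frac{\left(-1\right) \frac{1}{4} + 1 \cdot \frac{1}{6}}{5} = 4 + \frac{- \frac{1}{4} + \frac{1}{6}}{5} = 4 + \frac{1}{5} \left(- \frac{1}{12}\right) = 4 - \frac{1}{60} = \frac{239}{60} \approx 3.9833$)
$n = 2020$ ($n = -5 + \left(38 + 7\right)^{2} = -5 + 45^{2} = -5 + 2025 = 2020$)
$Y{\left(w,I \right)} = - \frac{8}{7} + \frac{I}{7}$
$L{\left(v \right)} = \frac{119}{60}$ ($L{\left(v \right)} = \frac{239}{60} - 2 = \frac{119}{60}$)
$n L{\left(Y{\left(4,-3 \right)} \right)} = 2020 \cdot \frac{119}{60} = \frac{12019}{3}$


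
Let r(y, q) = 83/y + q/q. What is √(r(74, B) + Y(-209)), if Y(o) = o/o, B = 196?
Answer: √17094/74 ≈ 1.7668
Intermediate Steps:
r(y, q) = 1 + 83/y (r(y, q) = 83/y + 1 = 1 + 83/y)
Y(o) = 1
√(r(74, B) + Y(-209)) = √((83 + 74)/74 + 1) = √((1/74)*157 + 1) = √(157/74 + 1) = √(231/74) = √17094/74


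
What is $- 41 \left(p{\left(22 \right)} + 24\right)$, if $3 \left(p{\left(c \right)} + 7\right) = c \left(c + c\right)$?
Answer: $- \frac{41779}{3} \approx -13926.0$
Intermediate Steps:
$p{\left(c \right)} = -7 + \frac{2 c^{2}}{3}$ ($p{\left(c \right)} = -7 + \frac{c \left(c + c\right)}{3} = -7 + \frac{c 2 c}{3} = -7 + \frac{2 c^{2}}{3}$)
$- 41 \left(p{\left(22 \right)} + 24\right) = - 41 \left(\left(-7 + \frac{2 \cdot 22^{2}}{3}\right) + 24\right) = - 41 \left(\left(-7 + \frac{2}{3} \cdot 484\right) + 24\right) = - 41 \left(\left(-7 + \frac{968}{3}\right) + 24\right) = - 41 \left(\frac{947}{3} + 24\right) = \left(-41\right) \frac{1019}{3} = - \frac{41779}{3}$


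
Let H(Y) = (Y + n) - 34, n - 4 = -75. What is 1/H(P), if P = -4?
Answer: -1/109 ≈ -0.0091743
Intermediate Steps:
n = -71 (n = 4 - 75 = -71)
H(Y) = -105 + Y (H(Y) = (Y - 71) - 34 = (-71 + Y) - 34 = -105 + Y)
1/H(P) = 1/(-105 - 4) = 1/(-109) = -1/109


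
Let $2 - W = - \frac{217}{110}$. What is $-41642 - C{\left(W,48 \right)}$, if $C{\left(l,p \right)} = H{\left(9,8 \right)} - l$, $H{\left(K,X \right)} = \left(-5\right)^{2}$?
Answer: $- \frac{4582933}{110} \approx -41663.0$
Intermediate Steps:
$H{\left(K,X \right)} = 25$
$W = \frac{437}{110}$ ($W = 2 - - \frac{217}{110} = 2 + \frac{217}{110} = \frac{437}{110} \approx 3.9727$)
$C{\left(l,p \right)} = 25 - l$
$-41642 - C{\left(W,48 \right)} = -41642 - \left(25 - \frac{437}{110}\right) = -41642 - \frac{2313}{110} = - \frac{4582933}{110}$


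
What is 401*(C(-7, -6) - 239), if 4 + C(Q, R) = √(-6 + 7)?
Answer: -97042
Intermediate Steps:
C(Q, R) = -3 (C(Q, R) = -4 + √(-6 + 7) = -4 + √1 = -4 + 1 = -3)
401*(C(-7, -6) - 239) = 401*(-3 - 239) = 401*(-242) = -97042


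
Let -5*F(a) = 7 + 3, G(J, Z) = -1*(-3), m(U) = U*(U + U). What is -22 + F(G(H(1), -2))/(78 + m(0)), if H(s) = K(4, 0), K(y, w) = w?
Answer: -859/39 ≈ -22.026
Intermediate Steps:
m(U) = 2*U**2 (m(U) = U*(2*U) = 2*U**2)
H(s) = 0
G(J, Z) = 3
F(a) = -2 (F(a) = -(7 + 3)/5 = -1/5*10 = -2)
-22 + F(G(H(1), -2))/(78 + m(0)) = -22 - 2/(78 + 2*0**2) = -22 - 2/(78 + 2*0) = -22 - 2/(78 + 0) = -22 - 2/78 = -22 - 2*1/78 = -22 - 1/39 = -859/39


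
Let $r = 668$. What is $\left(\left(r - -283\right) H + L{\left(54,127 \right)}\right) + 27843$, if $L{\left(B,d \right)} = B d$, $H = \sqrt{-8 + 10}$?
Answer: $34701 + 951 \sqrt{2} \approx 36046.0$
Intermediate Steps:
$H = \sqrt{2} \approx 1.4142$
$\left(\left(r - -283\right) H + L{\left(54,127 \right)}\right) + 27843 = \left(\left(668 - -283\right) \sqrt{2} + 54 \cdot 127\right) + 27843 = \left(\left(668 + 283\right) \sqrt{2} + 6858\right) + 27843 = \left(951 \sqrt{2} + 6858\right) + 27843 = \left(6858 + 951 \sqrt{2}\right) + 27843 = 34701 + 951 \sqrt{2}$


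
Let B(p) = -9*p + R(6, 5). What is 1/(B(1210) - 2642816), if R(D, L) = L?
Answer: -1/2653701 ≈ -3.7683e-7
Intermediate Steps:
B(p) = 5 - 9*p (B(p) = -9*p + 5 = 5 - 9*p)
1/(B(1210) - 2642816) = 1/((5 - 9*1210) - 2642816) = 1/((5 - 10890) - 2642816) = 1/(-10885 - 2642816) = 1/(-2653701) = -1/2653701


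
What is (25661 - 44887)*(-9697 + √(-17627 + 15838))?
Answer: 186434522 - 19226*I*√1789 ≈ 1.8643e+8 - 8.1319e+5*I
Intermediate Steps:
(25661 - 44887)*(-9697 + √(-17627 + 15838)) = -19226*(-9697 + √(-1789)) = -19226*(-9697 + I*√1789) = 186434522 - 19226*I*√1789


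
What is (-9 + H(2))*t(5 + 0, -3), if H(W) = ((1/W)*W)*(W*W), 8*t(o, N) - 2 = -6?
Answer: 5/2 ≈ 2.5000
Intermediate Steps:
t(o, N) = -1/2 (t(o, N) = 1/4 + (1/8)*(-6) = 1/4 - 3/4 = -1/2)
H(W) = W**2 (H(W) = (W/W)*W**2 = 1*W**2 = W**2)
(-9 + H(2))*t(5 + 0, -3) = (-9 + 2**2)*(-1/2) = (-9 + 4)*(-1/2) = -5*(-1/2) = 5/2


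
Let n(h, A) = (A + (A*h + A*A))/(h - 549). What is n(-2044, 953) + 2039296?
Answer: 5288933298/2593 ≈ 2.0397e+6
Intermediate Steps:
n(h, A) = (A + A**2 + A*h)/(-549 + h) (n(h, A) = (A + (A*h + A**2))/(-549 + h) = (A + (A**2 + A*h))/(-549 + h) = (A + A**2 + A*h)/(-549 + h))
n(-2044, 953) + 2039296 = 953*(1 + 953 - 2044)/(-549 - 2044) + 2039296 = 953*(-1090)/(-2593) + 2039296 = 953*(-1/2593)*(-1090) + 2039296 = 1038770/2593 + 2039296 = 5288933298/2593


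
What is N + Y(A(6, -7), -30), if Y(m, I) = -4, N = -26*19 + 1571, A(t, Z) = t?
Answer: 1073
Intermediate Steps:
N = 1077 (N = -494 + 1571 = 1077)
N + Y(A(6, -7), -30) = 1077 - 4 = 1073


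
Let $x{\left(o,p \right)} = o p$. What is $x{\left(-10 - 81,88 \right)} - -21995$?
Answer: $13987$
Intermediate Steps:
$x{\left(-10 - 81,88 \right)} - -21995 = \left(-10 - 81\right) 88 - -21995 = \left(-10 - 81\right) 88 + 21995 = \left(-91\right) 88 + 21995 = -8008 + 21995 = 13987$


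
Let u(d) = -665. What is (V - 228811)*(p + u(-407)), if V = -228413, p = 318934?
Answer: -145520225256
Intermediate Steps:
(V - 228811)*(p + u(-407)) = (-228413 - 228811)*(318934 - 665) = -457224*318269 = -145520225256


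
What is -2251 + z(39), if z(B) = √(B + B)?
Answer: -2251 + √78 ≈ -2242.2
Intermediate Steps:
z(B) = √2*√B (z(B) = √(2*B) = √2*√B)
-2251 + z(39) = -2251 + √2*√39 = -2251 + √78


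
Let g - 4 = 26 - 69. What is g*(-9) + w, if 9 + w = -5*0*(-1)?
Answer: 342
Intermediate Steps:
g = -39 (g = 4 + (26 - 69) = 4 - 43 = -39)
w = -9 (w = -9 - 5*0*(-1) = -9 + 0*(-1) = -9 + 0 = -9)
g*(-9) + w = -39*(-9) - 9 = 351 - 9 = 342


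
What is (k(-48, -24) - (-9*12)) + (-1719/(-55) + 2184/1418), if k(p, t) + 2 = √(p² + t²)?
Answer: 5412301/38995 + 24*√5 ≈ 192.46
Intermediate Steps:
k(p, t) = -2 + √(p² + t²)
(k(-48, -24) - (-9*12)) + (-1719/(-55) + 2184/1418) = ((-2 + √((-48)² + (-24)²)) - (-9*12)) + (-1719/(-55) + 2184/1418) = ((-2 + √(2304 + 576)) - (-108)) + (-1719*(-1/55) + 2184*(1/1418)) = ((-2 + √2880) - 1*(-108)) + (1719/55 + 1092/709) = ((-2 + 24*√5) + 108) + 1278831/38995 = (106 + 24*√5) + 1278831/38995 = 5412301/38995 + 24*√5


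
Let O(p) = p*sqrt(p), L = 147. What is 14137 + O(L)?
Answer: 14137 + 1029*sqrt(3) ≈ 15919.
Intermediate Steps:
O(p) = p**(3/2)
14137 + O(L) = 14137 + 147**(3/2) = 14137 + 1029*sqrt(3)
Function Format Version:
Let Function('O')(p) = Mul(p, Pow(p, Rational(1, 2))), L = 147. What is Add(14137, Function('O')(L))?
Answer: Add(14137, Mul(1029, Pow(3, Rational(1, 2)))) ≈ 15919.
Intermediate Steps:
Function('O')(p) = Pow(p, Rational(3, 2))
Add(14137, Function('O')(L)) = Add(14137, Pow(147, Rational(3, 2))) = Add(14137, Mul(1029, Pow(3, Rational(1, 2))))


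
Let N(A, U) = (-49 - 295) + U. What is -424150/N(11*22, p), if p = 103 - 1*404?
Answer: 84830/129 ≈ 657.60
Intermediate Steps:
p = -301 (p = 103 - 404 = -301)
N(A, U) = -344 + U
-424150/N(11*22, p) = -424150/(-344 - 301) = -424150/(-645) = -424150*(-1/645) = 84830/129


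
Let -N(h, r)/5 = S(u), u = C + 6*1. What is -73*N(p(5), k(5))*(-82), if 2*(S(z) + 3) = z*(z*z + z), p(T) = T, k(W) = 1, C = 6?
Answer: -27924690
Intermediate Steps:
u = 12 (u = 6 + 6*1 = 6 + 6 = 12)
S(z) = -3 + z*(z + z²)/2 (S(z) = -3 + (z*(z*z + z))/2 = -3 + (z*(z² + z))/2 = -3 + (z*(z + z²))/2 = -3 + z*(z + z²)/2)
N(h, r) = -4665 (N(h, r) = -5*(-3 + (½)*12² + (½)*12³) = -5*(-3 + (½)*144 + (½)*1728) = -5*(-3 + 72 + 864) = -5*933 = -4665)
-73*N(p(5), k(5))*(-82) = -73*(-4665)*(-82) = 340545*(-82) = -27924690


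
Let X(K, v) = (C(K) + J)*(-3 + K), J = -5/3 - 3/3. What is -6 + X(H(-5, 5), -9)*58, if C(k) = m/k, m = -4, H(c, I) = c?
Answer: 12902/15 ≈ 860.13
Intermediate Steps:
J = -8/3 (J = -5*⅓ - 3*⅓ = -5/3 - 1 = -8/3 ≈ -2.6667)
C(k) = -4/k
X(K, v) = (-3 + K)*(-8/3 - 4/K) (X(K, v) = (-4/K - 8/3)*(-3 + K) = (-8/3 - 4/K)*(-3 + K) = (-3 + K)*(-8/3 - 4/K))
-6 + X(H(-5, 5), -9)*58 = -6 + (4 + 12/(-5) - 8/3*(-5))*58 = -6 + (4 + 12*(-⅕) + 40/3)*58 = -6 + (4 - 12/5 + 40/3)*58 = -6 + (224/15)*58 = -6 + 12992/15 = 12902/15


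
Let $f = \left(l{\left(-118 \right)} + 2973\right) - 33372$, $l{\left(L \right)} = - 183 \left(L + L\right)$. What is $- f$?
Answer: $-12789$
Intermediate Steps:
$l{\left(L \right)} = - 366 L$ ($l{\left(L \right)} = - 183 \cdot 2 L = - 366 L$)
$f = 12789$ ($f = \left(\left(-366\right) \left(-118\right) + 2973\right) - 33372 = \left(43188 + 2973\right) - 33372 = 46161 - 33372 = 12789$)
$- f = \left(-1\right) 12789 = -12789$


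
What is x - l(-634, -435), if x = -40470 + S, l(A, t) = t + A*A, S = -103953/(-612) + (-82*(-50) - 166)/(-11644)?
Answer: -262373034977/593844 ≈ -4.4182e+5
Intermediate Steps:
S = 100668427/593844 (S = -103953*(-1/612) + (4100 - 166)*(-1/11644) = 34651/204 + 3934*(-1/11644) = 34651/204 - 1967/5822 = 100668427/593844 ≈ 169.52)
l(A, t) = t + A**2
x = -23932198253/593844 (x = -40470 + 100668427/593844 = -23932198253/593844 ≈ -40301.)
x - l(-634, -435) = -23932198253/593844 - (-435 + (-634)**2) = -23932198253/593844 - (-435 + 401956) = -23932198253/593844 - 1*401521 = -23932198253/593844 - 401521 = -262373034977/593844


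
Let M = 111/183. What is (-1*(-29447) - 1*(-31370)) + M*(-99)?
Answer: 3706174/61 ≈ 60757.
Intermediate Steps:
M = 37/61 (M = 111*(1/183) = 37/61 ≈ 0.60656)
(-1*(-29447) - 1*(-31370)) + M*(-99) = (-1*(-29447) - 1*(-31370)) + (37/61)*(-99) = (29447 + 31370) - 3663/61 = 60817 - 3663/61 = 3706174/61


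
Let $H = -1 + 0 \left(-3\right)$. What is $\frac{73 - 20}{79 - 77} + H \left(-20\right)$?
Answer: $\frac{93}{2} \approx 46.5$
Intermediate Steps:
$H = -1$ ($H = -1 + 0 = -1$)
$\frac{73 - 20}{79 - 77} + H \left(-20\right) = \frac{73 - 20}{79 - 77} - -20 = \frac{53}{2} + 20 = \frac{93}{2}$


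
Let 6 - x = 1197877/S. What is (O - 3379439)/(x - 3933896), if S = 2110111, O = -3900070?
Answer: 5120190671833/2766981919889 ≈ 1.8505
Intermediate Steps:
x = 11462789/2110111 (x = 6 - 1197877/2110111 = 11462789/2110111 ≈ 5.4323)
(O - 3379439)/(x - 3933896) = (-3900070 - 3379439)/(11462789/2110111 - 3933896) = -7279509/(-8300945759667/2110111) = -7279509*(-2110111/8300945759667) = 5120190671833/2766981919889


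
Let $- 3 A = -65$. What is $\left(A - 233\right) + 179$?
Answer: $- \frac{97}{3} \approx -32.333$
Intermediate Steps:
$A = \frac{65}{3}$ ($A = \left(- \frac{1}{3}\right) \left(-65\right) = \frac{65}{3} \approx 21.667$)
$\left(A - 233\right) + 179 = \left(\frac{65}{3} - 233\right) + 179 = - \frac{634}{3} + 179 = - \frac{97}{3}$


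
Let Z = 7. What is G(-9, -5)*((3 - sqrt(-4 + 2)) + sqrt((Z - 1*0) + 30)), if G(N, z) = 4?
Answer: 12 + 4*sqrt(37) - 4*I*sqrt(2) ≈ 36.331 - 5.6569*I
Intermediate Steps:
G(-9, -5)*((3 - sqrt(-4 + 2)) + sqrt((Z - 1*0) + 30)) = 4*((3 - sqrt(-4 + 2)) + sqrt((7 - 1*0) + 30)) = 4*((3 - sqrt(-2)) + sqrt((7 + 0) + 30)) = 4*((3 - I*sqrt(2)) + sqrt(7 + 30)) = 4*((3 - I*sqrt(2)) + sqrt(37)) = 4*(3 + sqrt(37) - I*sqrt(2)) = 12 + 4*sqrt(37) - 4*I*sqrt(2)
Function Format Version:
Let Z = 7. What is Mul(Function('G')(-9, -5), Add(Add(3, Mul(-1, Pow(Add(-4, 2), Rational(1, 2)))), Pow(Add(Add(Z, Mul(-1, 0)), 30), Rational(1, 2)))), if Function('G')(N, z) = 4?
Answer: Add(12, Mul(4, Pow(37, Rational(1, 2))), Mul(-4, I, Pow(2, Rational(1, 2)))) ≈ Add(36.331, Mul(-5.6569, I))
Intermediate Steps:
Mul(Function('G')(-9, -5), Add(Add(3, Mul(-1, Pow(Add(-4, 2), Rational(1, 2)))), Pow(Add(Add(Z, Mul(-1, 0)), 30), Rational(1, 2)))) = Mul(4, Add(Add(3, Mul(-1, Pow(Add(-4, 2), Rational(1, 2)))), Pow(Add(Add(7, Mul(-1, 0)), 30), Rational(1, 2)))) = Mul(4, Add(Add(3, Mul(-1, Pow(-2, Rational(1, 2)))), Pow(Add(Add(7, 0), 30), Rational(1, 2)))) = Mul(4, Add(Add(3, Mul(-1, Mul(I, Pow(2, Rational(1, 2))))), Pow(Add(7, 30), Rational(1, 2)))) = Mul(4, Add(Add(3, Mul(-1, I, Pow(2, Rational(1, 2)))), Pow(37, Rational(1, 2)))) = Mul(4, Add(3, Pow(37, Rational(1, 2)), Mul(-1, I, Pow(2, Rational(1, 2))))) = Add(12, Mul(4, Pow(37, Rational(1, 2))), Mul(-4, I, Pow(2, Rational(1, 2))))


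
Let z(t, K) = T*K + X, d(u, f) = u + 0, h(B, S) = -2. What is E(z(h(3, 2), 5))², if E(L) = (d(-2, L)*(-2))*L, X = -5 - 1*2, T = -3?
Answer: 7744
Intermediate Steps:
X = -7 (X = -5 - 2 = -7)
d(u, f) = u
z(t, K) = -7 - 3*K (z(t, K) = -3*K - 7 = -7 - 3*K)
E(L) = 4*L (E(L) = (-2*(-2))*L = 4*L)
E(z(h(3, 2), 5))² = (4*(-7 - 3*5))² = (4*(-7 - 15))² = (4*(-22))² = (-88)² = 7744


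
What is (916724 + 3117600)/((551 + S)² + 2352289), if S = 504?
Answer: 2017162/1732657 ≈ 1.1642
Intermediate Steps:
(916724 + 3117600)/((551 + S)² + 2352289) = (916724 + 3117600)/((551 + 504)² + 2352289) = 4034324/(1055² + 2352289) = 4034324/(1113025 + 2352289) = 4034324/3465314 = 4034324*(1/3465314) = 2017162/1732657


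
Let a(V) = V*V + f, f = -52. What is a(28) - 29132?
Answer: -28400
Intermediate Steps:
a(V) = -52 + V² (a(V) = V*V - 52 = V² - 52 = -52 + V²)
a(28) - 29132 = (-52 + 28²) - 29132 = (-52 + 784) - 29132 = 732 - 29132 = -28400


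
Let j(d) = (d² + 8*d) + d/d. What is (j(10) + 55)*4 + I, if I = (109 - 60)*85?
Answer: 5109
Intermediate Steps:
I = 4165 (I = 49*85 = 4165)
j(d) = 1 + d² + 8*d (j(d) = (d² + 8*d) + 1 = 1 + d² + 8*d)
(j(10) + 55)*4 + I = ((1 + 10² + 8*10) + 55)*4 + 4165 = ((1 + 100 + 80) + 55)*4 + 4165 = (181 + 55)*4 + 4165 = 236*4 + 4165 = 944 + 4165 = 5109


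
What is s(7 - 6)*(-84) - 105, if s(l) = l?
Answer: -189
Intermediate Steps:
s(7 - 6)*(-84) - 105 = (7 - 6)*(-84) - 105 = 1*(-84) - 105 = -84 - 105 = -189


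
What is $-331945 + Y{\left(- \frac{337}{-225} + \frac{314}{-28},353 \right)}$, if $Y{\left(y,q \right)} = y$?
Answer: $- \frac{1045657357}{3150} \approx -3.3195 \cdot 10^{5}$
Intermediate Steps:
$-331945 + Y{\left(- \frac{337}{-225} + \frac{314}{-28},353 \right)} = -331945 + \left(- \frac{337}{-225} + \frac{314}{-28}\right) = -331945 + \left(\left(-337\right) \left(- \frac{1}{225}\right) + 314 \left(- \frac{1}{28}\right)\right) = -331945 + \left(\frac{337}{225} - \frac{157}{14}\right) = -331945 - \frac{30607}{3150} = - \frac{1045657357}{3150}$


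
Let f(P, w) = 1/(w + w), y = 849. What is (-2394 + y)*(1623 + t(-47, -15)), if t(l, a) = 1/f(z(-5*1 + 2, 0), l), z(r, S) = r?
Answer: -2362305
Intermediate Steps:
f(P, w) = 1/(2*w)
t(l, a) = 2*l (t(l, a) = 1/(1/(2*l)) = 2*l)
(-2394 + y)*(1623 + t(-47, -15)) = (-2394 + 849)*(1623 + 2*(-47)) = -1545*(1623 - 94) = -1545*1529 = -2362305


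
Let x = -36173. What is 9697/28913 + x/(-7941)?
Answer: 1122873826/229598133 ≈ 4.8906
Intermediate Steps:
9697/28913 + x/(-7941) = 9697/28913 - 36173/(-7941) = 9697*(1/28913) - 36173*(-1/7941) = 9697/28913 + 36173/7941 = 1122873826/229598133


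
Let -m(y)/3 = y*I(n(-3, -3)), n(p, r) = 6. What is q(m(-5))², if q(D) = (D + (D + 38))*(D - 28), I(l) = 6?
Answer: 182682256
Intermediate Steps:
m(y) = -18*y (m(y) = -3*y*6 = -18*y)
q(D) = (-28 + D)*(38 + 2*D) (q(D) = (D + (38 + D))*(-28 + D) = (38 + 2*D)*(-28 + D) = (-28 + D)*(38 + 2*D))
q(m(-5))² = (-1064 - (-324)*(-5) + 2*(-18*(-5))²)² = (-1064 - 18*90 + 2*90²)² = (-1064 - 1620 + 2*8100)² = (-1064 - 1620 + 16200)² = 13516² = 182682256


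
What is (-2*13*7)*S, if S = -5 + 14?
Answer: -1638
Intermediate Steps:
S = 9
(-2*13*7)*S = (-2*13*7)*9 = -26*7*9 = -182*9 = -1638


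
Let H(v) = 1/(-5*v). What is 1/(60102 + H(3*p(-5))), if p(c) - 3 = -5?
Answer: 30/1803061 ≈ 1.6638e-5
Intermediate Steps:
p(c) = -2 (p(c) = 3 - 5 = -2)
H(v) = -1/(5*v)
1/(60102 + H(3*p(-5))) = 1/(60102 - 1/(5*(3*(-2)))) = 1/(60102 - ⅕/(-6)) = 1/(60102 - ⅕*(-⅙)) = 1/(60102 + 1/30) = 1/(1803061/30) = 30/1803061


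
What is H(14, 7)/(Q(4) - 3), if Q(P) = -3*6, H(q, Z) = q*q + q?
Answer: -10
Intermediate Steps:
H(q, Z) = q + q² (H(q, Z) = q² + q = q + q²)
Q(P) = -18
H(14, 7)/(Q(4) - 3) = (14*(1 + 14))/(-18 - 3) = (14*15)/(-21) = -1/21*210 = -10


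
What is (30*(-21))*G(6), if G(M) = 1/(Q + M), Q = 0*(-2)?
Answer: -105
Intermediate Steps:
Q = 0
G(M) = 1/M (G(M) = 1/(0 + M) = 1/M)
(30*(-21))*G(6) = (30*(-21))/6 = -630*⅙ = -105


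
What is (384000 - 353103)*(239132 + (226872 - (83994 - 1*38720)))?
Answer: 12999294810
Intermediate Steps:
(384000 - 353103)*(239132 + (226872 - (83994 - 1*38720))) = 30897*(239132 + (226872 - (83994 - 38720))) = 30897*(239132 + (226872 - 1*45274)) = 30897*(239132 + (226872 - 45274)) = 30897*(239132 + 181598) = 30897*420730 = 12999294810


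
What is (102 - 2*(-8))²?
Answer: 13924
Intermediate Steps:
(102 - 2*(-8))² = (102 + 16)² = 118² = 13924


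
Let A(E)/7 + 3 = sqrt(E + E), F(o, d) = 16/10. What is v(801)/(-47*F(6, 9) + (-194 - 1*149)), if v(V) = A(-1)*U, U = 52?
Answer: 1820/697 - 1820*I*sqrt(2)/2091 ≈ 2.6112 - 1.2309*I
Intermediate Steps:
F(o, d) = 8/5 (F(o, d) = 16*(1/10) = 8/5)
A(E) = -21 + 7*sqrt(2)*sqrt(E) (A(E) = -21 + 7*sqrt(E + E) = -21 + 7*sqrt(2*E) = -21 + 7*(sqrt(2)*sqrt(E)) = -21 + 7*sqrt(2)*sqrt(E))
v(V) = -1092 + 364*I*sqrt(2) (v(V) = (-21 + 7*sqrt(2)*sqrt(-1))*52 = (-21 + 7*sqrt(2)*I)*52 = (-21 + 7*I*sqrt(2))*52 = -1092 + 364*I*sqrt(2))
v(801)/(-47*F(6, 9) + (-194 - 1*149)) = (-1092 + 364*I*sqrt(2))/(-47*8/5 + (-194 - 1*149)) = (-1092 + 364*I*sqrt(2))/(-376/5 + (-194 - 149)) = (-1092 + 364*I*sqrt(2))/(-376/5 - 343) = (-1092 + 364*I*sqrt(2))/(-2091/5) = (-1092 + 364*I*sqrt(2))*(-5/2091) = 1820/697 - 1820*I*sqrt(2)/2091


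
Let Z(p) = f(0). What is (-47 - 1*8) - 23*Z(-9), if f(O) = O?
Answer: -55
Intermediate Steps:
Z(p) = 0
(-47 - 1*8) - 23*Z(-9) = (-47 - 1*8) - 23*0 = (-47 - 8) + 0 = -55 + 0 = -55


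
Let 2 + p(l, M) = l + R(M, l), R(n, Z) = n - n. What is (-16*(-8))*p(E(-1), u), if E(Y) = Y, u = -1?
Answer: -384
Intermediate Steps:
R(n, Z) = 0
p(l, M) = -2 + l (p(l, M) = -2 + (l + 0) = -2 + l)
(-16*(-8))*p(E(-1), u) = (-16*(-8))*(-2 - 1) = 128*(-3) = -384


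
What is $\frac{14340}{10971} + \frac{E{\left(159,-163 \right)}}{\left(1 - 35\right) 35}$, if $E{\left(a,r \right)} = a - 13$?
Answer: $\frac{2577139}{2175915} \approx 1.1844$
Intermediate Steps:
$E{\left(a,r \right)} = -13 + a$ ($E{\left(a,r \right)} = a - 13 = -13 + a$)
$\frac{14340}{10971} + \frac{E{\left(159,-163 \right)}}{\left(1 - 35\right) 35} = \frac{14340}{10971} + \frac{-13 + 159}{\left(1 - 35\right) 35} = 14340 \cdot \frac{1}{10971} + \frac{146}{\left(-34\right) 35} = \frac{4780}{3657} + \frac{146}{-1190} = \frac{4780}{3657} + 146 \left(- \frac{1}{1190}\right) = \frac{4780}{3657} - \frac{73}{595} = \frac{2577139}{2175915}$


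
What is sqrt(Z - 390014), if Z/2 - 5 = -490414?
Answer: 4*I*sqrt(85677) ≈ 1170.8*I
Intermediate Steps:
Z = -980818 (Z = 10 + 2*(-490414) = 10 - 980828 = -980818)
sqrt(Z - 390014) = sqrt(-980818 - 390014) = sqrt(-1370832) = 4*I*sqrt(85677)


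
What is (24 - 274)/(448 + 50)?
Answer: -125/249 ≈ -0.50201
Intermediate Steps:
(24 - 274)/(448 + 50) = -250/498 = -250*1/498 = -125/249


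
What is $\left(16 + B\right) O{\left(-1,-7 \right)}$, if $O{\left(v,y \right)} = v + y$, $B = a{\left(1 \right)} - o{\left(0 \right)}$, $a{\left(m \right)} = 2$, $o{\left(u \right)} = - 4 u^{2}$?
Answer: $-144$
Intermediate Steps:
$B = 2$ ($B = 2 - - 4 \cdot 0^{2} = 2 - \left(-4\right) 0 = 2 - 0 = 2 + 0 = 2$)
$\left(16 + B\right) O{\left(-1,-7 \right)} = \left(16 + 2\right) \left(-1 - 7\right) = 18 \left(-8\right) = -144$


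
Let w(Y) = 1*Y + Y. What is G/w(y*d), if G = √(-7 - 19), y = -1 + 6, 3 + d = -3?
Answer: -I*√26/60 ≈ -0.084984*I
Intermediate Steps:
d = -6 (d = -3 - 3 = -6)
y = 5
w(Y) = 2*Y (w(Y) = Y + Y = 2*Y)
G = I*√26 (G = √(-26) = I*√26 ≈ 5.099*I)
G/w(y*d) = (I*√26)/((2*(5*(-6)))) = (I*√26)/((2*(-30))) = (I*√26)/(-60) = -I*√26/60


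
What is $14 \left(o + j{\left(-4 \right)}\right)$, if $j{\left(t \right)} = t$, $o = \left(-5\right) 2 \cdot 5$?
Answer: $-756$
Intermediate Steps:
$o = -50$ ($o = \left(-10\right) 5 = -50$)
$14 \left(o + j{\left(-4 \right)}\right) = 14 \left(-50 - 4\right) = 14 \left(-54\right) = -756$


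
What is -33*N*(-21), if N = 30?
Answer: 20790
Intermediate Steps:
-33*N*(-21) = -33*30*(-21) = -990*(-21) = 20790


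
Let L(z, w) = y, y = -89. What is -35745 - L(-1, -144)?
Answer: -35656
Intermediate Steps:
L(z, w) = -89
-35745 - L(-1, -144) = -35745 - 1*(-89) = -35745 + 89 = -35656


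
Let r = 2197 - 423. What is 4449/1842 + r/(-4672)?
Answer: 1459835/717152 ≈ 2.0356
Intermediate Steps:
r = 1774
4449/1842 + r/(-4672) = 4449/1842 + 1774/(-4672) = 4449*(1/1842) + 1774*(-1/4672) = 1483/614 - 887/2336 = 1459835/717152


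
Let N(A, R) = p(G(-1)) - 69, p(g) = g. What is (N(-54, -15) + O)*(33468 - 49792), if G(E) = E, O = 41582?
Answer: -677641888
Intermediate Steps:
N(A, R) = -70 (N(A, R) = -1 - 69 = -70)
(N(-54, -15) + O)*(33468 - 49792) = (-70 + 41582)*(33468 - 49792) = 41512*(-16324) = -677641888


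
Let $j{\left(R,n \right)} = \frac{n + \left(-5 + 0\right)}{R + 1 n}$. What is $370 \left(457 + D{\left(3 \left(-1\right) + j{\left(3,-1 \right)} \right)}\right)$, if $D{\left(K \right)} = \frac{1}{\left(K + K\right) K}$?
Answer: $\frac{6087425}{36} \approx 1.691 \cdot 10^{5}$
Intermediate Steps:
$j{\left(R,n \right)} = \frac{-5 + n}{R + n}$ ($j{\left(R,n \right)} = \frac{n - 5}{R + n} = \frac{-5 + n}{R + n}$)
$D{\left(K \right)} = \frac{1}{2 K^{2}}$ ($D{\left(K \right)} = \frac{1}{2 K K} = \frac{1}{2 K^{2}}$)
$370 \left(457 + D{\left(3 \left(-1\right) + j{\left(3,-1 \right)} \right)}\right) = 370 \left(457 + \frac{1}{2 \left(3 \left(-1\right) + \frac{-5 - 1}{3 - 1}\right)^{2}}\right) = 370 \left(457 + \frac{1}{2 \left(-3 + \frac{1}{2} \left(-6\right)\right)^{2}}\right) = 370 \left(457 + \frac{1}{2 \left(-3 - 3\right)^{2}}\right) = 370 \left(457 + \frac{1}{2 \cdot 36}\right) = 370 \left(457 + \frac{1}{2} \cdot \frac{1}{36}\right) = 370 \left(457 + \frac{1}{72}\right) = 370 \cdot \frac{32905}{72} = \frac{6087425}{36}$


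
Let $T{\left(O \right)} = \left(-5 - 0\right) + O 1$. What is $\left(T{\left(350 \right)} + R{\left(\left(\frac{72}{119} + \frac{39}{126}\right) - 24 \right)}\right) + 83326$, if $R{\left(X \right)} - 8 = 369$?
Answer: $84048$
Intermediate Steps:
$R{\left(X \right)} = 377$ ($R{\left(X \right)} = 8 + 369 = 377$)
$T{\left(O \right)} = -5 + O$ ($T{\left(O \right)} = \left(-5 + 0\right) + O = -5 + O$)
$\left(T{\left(350 \right)} + R{\left(\left(\frac{72}{119} + \frac{39}{126}\right) - 24 \right)}\right) + 83326 = \left(\left(-5 + 350\right) + 377\right) + 83326 = \left(345 + 377\right) + 83326 = 722 + 83326 = 84048$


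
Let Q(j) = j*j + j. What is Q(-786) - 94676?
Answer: 522334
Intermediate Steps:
Q(j) = j + j² (Q(j) = j² + j = j + j²)
Q(-786) - 94676 = -786*(1 - 786) - 94676 = -786*(-785) - 94676 = 617010 - 94676 = 522334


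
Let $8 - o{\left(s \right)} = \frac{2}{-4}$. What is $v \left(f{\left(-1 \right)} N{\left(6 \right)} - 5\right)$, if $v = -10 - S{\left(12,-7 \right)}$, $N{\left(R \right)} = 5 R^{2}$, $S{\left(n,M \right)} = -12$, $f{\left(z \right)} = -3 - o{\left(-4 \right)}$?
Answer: $-4150$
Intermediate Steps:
$o{\left(s \right)} = \frac{17}{2}$ ($o{\left(s \right)} = 8 - \frac{2}{-4} = 8 - 2 \left(- \frac{1}{4}\right) = 8 - - \frac{1}{2} = 8 + \frac{1}{2} = \frac{17}{2}$)
$f{\left(z \right)} = - \frac{23}{2}$ ($f{\left(z \right)} = -3 - \frac{17}{2} = - \frac{23}{2}$)
$v = 2$ ($v = -10 - -12 = -10 + 12 = 2$)
$v \left(f{\left(-1 \right)} N{\left(6 \right)} - 5\right) = 2 \left(- \frac{23 \cdot 5 \cdot 6^{2}}{2} - 5\right) = 2 \left(- \frac{23 \cdot 5 \cdot 36}{2} - 5\right) = 2 \left(\left(- \frac{23}{2}\right) 180 - 5\right) = 2 \left(-2070 - 5\right) = 2 \left(-2075\right) = -4150$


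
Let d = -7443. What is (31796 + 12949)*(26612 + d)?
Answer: 857716905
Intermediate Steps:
(31796 + 12949)*(26612 + d) = (31796 + 12949)*(26612 - 7443) = 44745*19169 = 857716905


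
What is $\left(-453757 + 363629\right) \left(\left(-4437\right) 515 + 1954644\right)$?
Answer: $29779282608$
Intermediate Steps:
$\left(-453757 + 363629\right) \left(\left(-4437\right) 515 + 1954644\right) = - 90128 \left(-2285055 + 1954644\right) = \left(-90128\right) \left(-330411\right) = 29779282608$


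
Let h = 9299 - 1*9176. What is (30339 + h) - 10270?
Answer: 20192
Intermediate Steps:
h = 123 (h = 9299 - 9176 = 123)
(30339 + h) - 10270 = (30339 + 123) - 10270 = 30462 - 10270 = 20192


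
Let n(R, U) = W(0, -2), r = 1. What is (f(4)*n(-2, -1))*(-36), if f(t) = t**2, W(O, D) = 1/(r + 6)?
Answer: -576/7 ≈ -82.286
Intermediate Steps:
W(O, D) = 1/7 (W(O, D) = 1/(1 + 6) = 1/7)
n(R, U) = 1/7
(f(4)*n(-2, -1))*(-36) = (4**2*(1/7))*(-36) = (16*(1/7))*(-36) = (16/7)*(-36) = -576/7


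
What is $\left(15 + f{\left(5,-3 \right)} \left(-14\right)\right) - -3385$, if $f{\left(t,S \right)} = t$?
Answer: $3330$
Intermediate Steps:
$\left(15 + f{\left(5,-3 \right)} \left(-14\right)\right) - -3385 = \left(15 + 5 \left(-14\right)\right) - -3385 = \left(15 - 70\right) + 3385 = -55 + 3385 = 3330$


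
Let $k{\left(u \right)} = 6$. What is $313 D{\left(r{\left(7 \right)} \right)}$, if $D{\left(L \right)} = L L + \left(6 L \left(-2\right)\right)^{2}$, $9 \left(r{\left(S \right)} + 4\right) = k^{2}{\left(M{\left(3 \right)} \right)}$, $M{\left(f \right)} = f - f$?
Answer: $0$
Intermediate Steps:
$M{\left(f \right)} = 0$
$r{\left(S \right)} = 0$ ($r{\left(S \right)} = -4 + \frac{6^{2}}{9} = -4 + \frac{1}{9} \cdot 36 = -4 + 4 = 0$)
$D{\left(L \right)} = 145 L^{2}$ ($D{\left(L \right)} = L^{2} + \left(- 12 L\right)^{2} = L^{2} + 144 L^{2} = 145 L^{2}$)
$313 D{\left(r{\left(7 \right)} \right)} = 313 \cdot 145 \cdot 0^{2} = 313 \cdot 145 \cdot 0 = 313 \cdot 0 = 0$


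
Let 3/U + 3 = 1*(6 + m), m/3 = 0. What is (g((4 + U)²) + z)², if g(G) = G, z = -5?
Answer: 400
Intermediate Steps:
m = 0 (m = 3*0 = 0)
U = 1 (U = 3/(-3 + 1*(6 + 0)) = 3/(-3 + 1*6) = 3/(-3 + 6) = 3/3 = 3*(⅓) = 1)
(g((4 + U)²) + z)² = ((4 + 1)² - 5)² = (5² - 5)² = (25 - 5)² = 20² = 400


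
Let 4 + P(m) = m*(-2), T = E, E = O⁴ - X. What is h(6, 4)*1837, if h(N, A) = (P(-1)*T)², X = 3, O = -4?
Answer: 470338132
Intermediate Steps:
E = 253 (E = (-4)⁴ - 1*3 = 256 - 3 = 253)
T = 253
P(m) = -4 - 2*m (P(m) = -4 + m*(-2) = -4 - 2*m)
h(N, A) = 256036 (h(N, A) = ((-4 - 2*(-1))*253)² = ((-4 + 2)*253)² = (-2*253)² = (-506)² = 256036)
h(6, 4)*1837 = 256036*1837 = 470338132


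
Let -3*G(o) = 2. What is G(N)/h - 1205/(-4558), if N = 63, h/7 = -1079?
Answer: 27313211/103279722 ≈ 0.26446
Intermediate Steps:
h = -7553 (h = 7*(-1079) = -7553)
G(o) = -2/3 (G(o) = -1/3*2 = -2/3)
G(N)/h - 1205/(-4558) = -2/3/(-7553) - 1205/(-4558) = -2/3*(-1/7553) - 1205*(-1/4558) = 2/22659 + 1205/4558 = 27313211/103279722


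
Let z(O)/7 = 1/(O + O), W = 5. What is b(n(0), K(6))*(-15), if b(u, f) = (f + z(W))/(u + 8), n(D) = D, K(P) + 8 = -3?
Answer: 309/16 ≈ 19.313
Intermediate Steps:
K(P) = -11 (K(P) = -8 - 3 = -11)
z(O) = 7/(2*O) (z(O) = 7/(O + O) = 7/((2*O)) = 7*(1/(2*O)) = 7/(2*O))
b(u, f) = (7/10 + f)/(8 + u) (b(u, f) = (f + (7/2)/5)/(u + 8) = (f + (7/2)*(1/5))/(8 + u) = (f + 7/10)/(8 + u) = (7/10 + f)/(8 + u))
b(n(0), K(6))*(-15) = ((7/10 - 11)/(8 + 0))*(-15) = (-103/10/8)*(-15) = ((1/8)*(-103/10))*(-15) = -103/80*(-15) = 309/16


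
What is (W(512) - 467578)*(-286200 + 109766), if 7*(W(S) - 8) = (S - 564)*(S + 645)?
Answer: 588081692836/7 ≈ 8.4012e+10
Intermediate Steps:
W(S) = 8 + (-564 + S)*(645 + S)/7 (W(S) = 8 + ((S - 564)*(S + 645))/7 = 8 + ((-564 + S)*(645 + S))/7 = 8 + (-564 + S)*(645 + S)/7)
(W(512) - 467578)*(-286200 + 109766) = ((-363724/7 + (⅐)*512² + (81/7)*512) - 467578)*(-286200 + 109766) = ((-363724/7 + (⅐)*262144 + 41472/7) - 467578)*(-176434) = ((-363724/7 + 262144/7 + 41472/7) - 467578)*(-176434) = (-60108/7 - 467578)*(-176434) = -3333154/7*(-176434) = 588081692836/7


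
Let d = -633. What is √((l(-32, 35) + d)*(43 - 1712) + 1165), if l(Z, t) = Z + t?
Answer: √1052635 ≈ 1026.0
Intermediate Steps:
√((l(-32, 35) + d)*(43 - 1712) + 1165) = √(((-32 + 35) - 633)*(43 - 1712) + 1165) = √((3 - 633)*(-1669) + 1165) = √(-630*(-1669) + 1165) = √(1051470 + 1165) = √1052635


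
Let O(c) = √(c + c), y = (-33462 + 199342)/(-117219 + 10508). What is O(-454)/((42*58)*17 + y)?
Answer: 9701*I*√227/200861366 ≈ 0.00072767*I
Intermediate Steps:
y = -15080/9701 (y = 165880/(-106711) = 165880*(-1/106711) = -15080/9701 ≈ -1.5545)
O(c) = √2*√c (O(c) = √(2*c) = √2*√c)
O(-454)/((42*58)*17 + y) = (√2*√(-454))/((42*58)*17 - 15080/9701) = (√2*(I*√454))/(2436*17 - 15080/9701) = (2*I*√227)/(41412 - 15080/9701) = (2*I*√227)/(401722732/9701) = (2*I*√227)*(9701/401722732) = 9701*I*√227/200861366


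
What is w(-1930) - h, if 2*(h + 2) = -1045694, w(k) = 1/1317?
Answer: 688592134/1317 ≈ 5.2285e+5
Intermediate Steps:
w(k) = 1/1317
h = -522849 (h = -2 + (½)*(-1045694) = -2 - 522847 = -522849)
w(-1930) - h = 1/1317 - 1*(-522849) = 1/1317 + 522849 = 688592134/1317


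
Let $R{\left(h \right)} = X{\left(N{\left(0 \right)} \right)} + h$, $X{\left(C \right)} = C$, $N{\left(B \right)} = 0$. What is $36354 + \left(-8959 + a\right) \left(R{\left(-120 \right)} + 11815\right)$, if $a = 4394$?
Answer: $-53351321$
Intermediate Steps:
$R{\left(h \right)} = h$ ($R{\left(h \right)} = 0 + h = h$)
$36354 + \left(-8959 + a\right) \left(R{\left(-120 \right)} + 11815\right) = 36354 + \left(-8959 + 4394\right) \left(-120 + 11815\right) = 36354 - 53387675 = -53351321$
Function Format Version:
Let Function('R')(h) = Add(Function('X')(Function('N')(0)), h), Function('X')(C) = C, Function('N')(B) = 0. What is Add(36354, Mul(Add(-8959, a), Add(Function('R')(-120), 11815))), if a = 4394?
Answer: -53351321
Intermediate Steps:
Function('R')(h) = h (Function('R')(h) = Add(0, h) = h)
Add(36354, Mul(Add(-8959, a), Add(Function('R')(-120), 11815))) = Add(36354, Mul(Add(-8959, 4394), Add(-120, 11815))) = Add(36354, Mul(-4565, 11695)) = Add(36354, -53387675) = -53351321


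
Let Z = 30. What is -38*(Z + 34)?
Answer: -2432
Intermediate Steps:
-38*(Z + 34) = -38*(30 + 34) = -38*64 = -2432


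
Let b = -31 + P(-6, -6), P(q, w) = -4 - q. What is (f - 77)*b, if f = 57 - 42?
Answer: 1798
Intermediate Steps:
f = 15
b = -29 (b = -31 + (-4 - 1*(-6)) = -31 + (-4 + 6) = -31 + 2 = -29)
(f - 77)*b = (15 - 77)*(-29) = -62*(-29) = 1798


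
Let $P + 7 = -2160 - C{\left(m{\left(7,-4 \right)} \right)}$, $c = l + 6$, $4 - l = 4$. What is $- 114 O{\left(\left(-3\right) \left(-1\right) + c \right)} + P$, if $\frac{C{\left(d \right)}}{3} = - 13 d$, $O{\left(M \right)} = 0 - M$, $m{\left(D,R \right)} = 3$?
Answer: $-1024$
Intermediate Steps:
$l = 0$ ($l = 4 - 4 = 0$)
$c = 6$ ($c = 0 + 6 = 6$)
$O{\left(M \right)} = - M$
$C{\left(d \right)} = - 39 d$ ($C{\left(d \right)} = 3 \left(- 13 d\right) = - 39 d$)
$P = -2050$ ($P = -7 - \left(2160 - 117\right) = -7 - 2043 = -2050$)
$- 114 O{\left(\left(-3\right) \left(-1\right) + c \right)} + P = - 114 \left(- (\left(-3\right) \left(-1\right) + 6)\right) - 2050 = - 114 \left(- (3 + 6)\right) - 2050 = - 114 \left(\left(-1\right) 9\right) - 2050 = \left(-114\right) \left(-9\right) - 2050 = 1026 - 2050 = -1024$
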